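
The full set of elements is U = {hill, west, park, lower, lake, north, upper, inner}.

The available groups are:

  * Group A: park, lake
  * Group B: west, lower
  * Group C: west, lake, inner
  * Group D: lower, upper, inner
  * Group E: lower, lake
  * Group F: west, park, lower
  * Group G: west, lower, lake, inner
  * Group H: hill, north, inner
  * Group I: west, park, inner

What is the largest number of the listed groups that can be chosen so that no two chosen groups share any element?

A, B, H are pairwise disjoint (A={park,lake}; B={west,lower}; H={hill,north,inner}).
Every remaining group overlaps one of these, and no 4 of the listed groups are pairwise disjoint, so 3 is the maximum.

3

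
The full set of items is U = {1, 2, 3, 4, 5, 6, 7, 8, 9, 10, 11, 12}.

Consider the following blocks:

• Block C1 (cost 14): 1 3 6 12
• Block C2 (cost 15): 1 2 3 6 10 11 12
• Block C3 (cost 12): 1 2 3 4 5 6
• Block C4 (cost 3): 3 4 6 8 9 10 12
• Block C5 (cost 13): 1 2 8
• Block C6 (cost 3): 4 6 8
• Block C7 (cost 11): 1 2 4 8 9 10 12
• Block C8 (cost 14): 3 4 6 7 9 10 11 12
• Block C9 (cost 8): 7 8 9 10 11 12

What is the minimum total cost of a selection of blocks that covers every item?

C3, C9 together cover every item (C3 ∪ C9 = {1, 2, 3, 4, 5, 6, 7, 8, 9, 10, 11, 12}); total cost 12 + 8 = 20.
The greedy pick C4, C3, C9 costs 23; no covering selection beats 20.

20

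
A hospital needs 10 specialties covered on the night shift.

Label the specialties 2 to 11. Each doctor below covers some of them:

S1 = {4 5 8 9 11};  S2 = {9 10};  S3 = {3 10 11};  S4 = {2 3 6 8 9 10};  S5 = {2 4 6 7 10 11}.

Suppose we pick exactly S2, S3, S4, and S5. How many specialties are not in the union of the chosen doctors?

Union of S2, S3, S4, S5 = {2, 3, 4, 6, 7, 8, 9, 10, 11}.
Not covered: 5 — 1 specialty.

1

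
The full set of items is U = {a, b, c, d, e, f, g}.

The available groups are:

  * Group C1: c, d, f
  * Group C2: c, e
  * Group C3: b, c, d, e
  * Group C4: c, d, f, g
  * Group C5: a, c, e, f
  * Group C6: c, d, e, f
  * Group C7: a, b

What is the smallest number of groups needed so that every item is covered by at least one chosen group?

C4 and C6 and C7 together: C4 ∪ C6 ∪ C7 = {a, b, c, d, e, f, g} — every item is covered.
Only C4 contains g, so C4 is forced; the remaining 3 items need at least 2 more groups (each remaining group adds at most 2) — so at least 3 groups are needed, and 3 is optimal.

3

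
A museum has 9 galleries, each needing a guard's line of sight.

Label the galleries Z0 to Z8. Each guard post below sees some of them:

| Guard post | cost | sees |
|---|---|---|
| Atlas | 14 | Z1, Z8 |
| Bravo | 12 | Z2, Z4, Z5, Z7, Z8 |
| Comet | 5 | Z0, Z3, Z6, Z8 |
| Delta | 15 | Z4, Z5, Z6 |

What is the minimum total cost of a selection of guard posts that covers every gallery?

Atlas, Bravo, Comet together cover every gallery (Atlas ∪ Bravo ∪ Comet = {Z0, Z1, Z2, Z3, Z4, Z5, Z6, Z7, Z8}); total cost 14 + 12 + 5 = 31.
No covering selection has total cost below 31.

31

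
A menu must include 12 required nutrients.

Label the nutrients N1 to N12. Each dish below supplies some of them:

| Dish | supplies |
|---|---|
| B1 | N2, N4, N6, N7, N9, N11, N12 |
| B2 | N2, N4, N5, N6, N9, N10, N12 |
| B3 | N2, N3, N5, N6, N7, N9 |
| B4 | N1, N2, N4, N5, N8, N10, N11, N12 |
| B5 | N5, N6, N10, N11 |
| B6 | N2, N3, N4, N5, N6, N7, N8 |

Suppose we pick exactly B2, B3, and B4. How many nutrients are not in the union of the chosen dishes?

0

Union of B2, B3, B4 = {N1, N2, N3, N4, N5, N6, N7, N8, N9, N10, N11, N12} — that's every nutrient, so 0 are uncovered.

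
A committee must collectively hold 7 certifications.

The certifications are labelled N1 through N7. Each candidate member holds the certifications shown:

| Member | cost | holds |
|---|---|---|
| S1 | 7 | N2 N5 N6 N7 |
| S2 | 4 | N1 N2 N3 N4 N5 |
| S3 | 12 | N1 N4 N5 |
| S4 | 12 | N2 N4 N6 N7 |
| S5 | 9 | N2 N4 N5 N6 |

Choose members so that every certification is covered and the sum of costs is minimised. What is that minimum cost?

S1, S2 together cover every certification (S1 ∪ S2 = {N1, N2, N3, N4, N5, N6, N7}); total cost 7 + 4 = 11.
No covering selection has total cost below 11.

11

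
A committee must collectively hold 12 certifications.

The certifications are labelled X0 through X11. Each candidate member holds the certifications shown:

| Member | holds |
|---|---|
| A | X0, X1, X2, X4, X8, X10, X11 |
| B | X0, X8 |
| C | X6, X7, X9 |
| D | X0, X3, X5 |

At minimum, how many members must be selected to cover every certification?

Take {A, C, D}. Their union is {X0, X1, X2, X3, X4, X5, X6, X7, X8, X9, X10, X11}, which is all 12 certifications.
Only A contains X1, so A is forced; the remaining 5 certifications need at least 2 more members (each remaining member adds at most 3) — so at least 3 members are needed, and 3 is optimal.

3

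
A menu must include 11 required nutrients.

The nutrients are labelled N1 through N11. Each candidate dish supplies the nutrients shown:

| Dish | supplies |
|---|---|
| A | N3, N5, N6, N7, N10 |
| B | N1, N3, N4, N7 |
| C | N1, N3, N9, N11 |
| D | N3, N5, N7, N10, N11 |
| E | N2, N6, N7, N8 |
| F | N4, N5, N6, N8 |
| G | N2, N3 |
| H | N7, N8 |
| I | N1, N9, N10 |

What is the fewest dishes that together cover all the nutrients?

Take {A, B, C, E}. Their union is {N1, N2, N3, N4, N5, N6, N7, N8, N9, N10, N11}, which is all 11 nutrients.
No 3 of the 9 dishes cover everything (all 84 combinations miss at least one nutrient), so 4 is optimal.

4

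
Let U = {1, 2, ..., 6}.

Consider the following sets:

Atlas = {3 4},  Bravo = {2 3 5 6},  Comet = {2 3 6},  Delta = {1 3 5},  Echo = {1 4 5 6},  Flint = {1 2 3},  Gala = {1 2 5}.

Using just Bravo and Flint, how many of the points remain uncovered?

1

Union of Bravo, Flint = {1, 2, 3, 5, 6}.
Not covered: 4 — 1 point.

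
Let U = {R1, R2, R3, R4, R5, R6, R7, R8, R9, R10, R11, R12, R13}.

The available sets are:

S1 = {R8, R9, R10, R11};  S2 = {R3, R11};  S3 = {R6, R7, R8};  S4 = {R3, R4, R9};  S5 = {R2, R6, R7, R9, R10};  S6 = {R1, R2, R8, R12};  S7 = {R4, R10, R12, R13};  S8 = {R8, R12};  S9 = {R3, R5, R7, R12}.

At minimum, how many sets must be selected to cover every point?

5

S2 and S5 and S6 and S7 and S9 together: S2 ∪ S5 ∪ S6 ∪ S7 ∪ S9 = {R1, R2, R3, R4, R5, R6, R7, R8, R9, R10, R11, R12, R13} — every point is covered.
No 4 of the 9 sets cover everything (all 126 combinations miss at least one point), so 5 is optimal.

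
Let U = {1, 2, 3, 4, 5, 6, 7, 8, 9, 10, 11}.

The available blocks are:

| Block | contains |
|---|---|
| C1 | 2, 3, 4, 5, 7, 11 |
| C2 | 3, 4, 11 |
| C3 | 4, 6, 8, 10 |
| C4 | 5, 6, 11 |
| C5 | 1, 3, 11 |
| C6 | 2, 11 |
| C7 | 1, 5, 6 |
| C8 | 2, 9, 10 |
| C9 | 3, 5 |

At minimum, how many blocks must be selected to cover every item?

C1, C3, C7, and C8 cover everything between them: the union {1, 2, 3, 4, 5, 6, 7, 8, 9, 10, 11} is all of U.
No 3 of the 9 blocks cover everything (all 84 combinations miss at least one item), so 4 is optimal.

4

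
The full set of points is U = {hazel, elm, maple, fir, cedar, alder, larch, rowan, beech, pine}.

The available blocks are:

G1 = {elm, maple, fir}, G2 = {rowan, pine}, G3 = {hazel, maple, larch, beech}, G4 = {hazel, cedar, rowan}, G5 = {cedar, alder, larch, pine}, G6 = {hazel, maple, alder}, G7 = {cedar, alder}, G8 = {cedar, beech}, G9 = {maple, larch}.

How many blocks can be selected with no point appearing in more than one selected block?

G2, G8, G9 are pairwise disjoint (G2={rowan,pine}; G8={cedar,beech}; G9={maple,larch}).
Every remaining block overlaps one of these, and no 4 of the listed blocks are pairwise disjoint, so 3 is the maximum.

3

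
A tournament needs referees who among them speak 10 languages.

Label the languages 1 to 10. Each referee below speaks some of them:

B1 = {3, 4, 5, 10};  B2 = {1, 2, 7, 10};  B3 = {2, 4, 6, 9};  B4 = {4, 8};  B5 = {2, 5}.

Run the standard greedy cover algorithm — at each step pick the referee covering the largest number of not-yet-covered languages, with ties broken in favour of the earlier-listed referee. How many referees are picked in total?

Greedy: pick B1 (covers 4 new) → pick B2 (covers 3 new) → pick B3 (covers 2 new) → pick B4 (covers 1 new). Total picks: 4.

4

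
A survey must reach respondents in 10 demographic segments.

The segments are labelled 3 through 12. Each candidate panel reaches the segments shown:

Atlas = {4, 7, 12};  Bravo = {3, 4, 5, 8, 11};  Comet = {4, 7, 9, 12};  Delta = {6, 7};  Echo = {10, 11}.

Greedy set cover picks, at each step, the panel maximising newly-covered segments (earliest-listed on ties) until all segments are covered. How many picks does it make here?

4

Greedy: pick Bravo (covers 5 new) → pick Comet (covers 3 new) → pick Delta (covers 1 new) → pick Echo (covers 1 new). Total picks: 4.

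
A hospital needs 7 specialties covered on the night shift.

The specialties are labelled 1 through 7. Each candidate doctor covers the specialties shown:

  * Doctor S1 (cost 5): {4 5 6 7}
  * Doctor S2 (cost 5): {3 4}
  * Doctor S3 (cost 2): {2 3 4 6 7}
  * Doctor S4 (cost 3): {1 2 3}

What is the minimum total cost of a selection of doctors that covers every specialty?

S1, S4 together cover every specialty (S1 ∪ S4 = {1, 2, 3, 4, 5, 6, 7}); total cost 5 + 3 = 8.
The greedy pick S3, S4, S1 costs 10; no covering selection beats 8.

8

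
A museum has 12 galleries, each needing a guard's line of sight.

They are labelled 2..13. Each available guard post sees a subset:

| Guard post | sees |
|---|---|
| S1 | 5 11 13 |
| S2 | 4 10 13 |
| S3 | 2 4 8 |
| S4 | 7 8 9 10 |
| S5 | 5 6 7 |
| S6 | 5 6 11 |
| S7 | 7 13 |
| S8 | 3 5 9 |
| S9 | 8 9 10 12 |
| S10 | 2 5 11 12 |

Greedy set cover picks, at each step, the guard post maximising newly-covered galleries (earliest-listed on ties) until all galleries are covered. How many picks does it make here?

5

Greedy: pick S4 (covers 4 new) → pick S10 (covers 4 new) → pick S2 (covers 2 new) → pick S5 (covers 1 new) → pick S8 (covers 1 new). Total picks: 5.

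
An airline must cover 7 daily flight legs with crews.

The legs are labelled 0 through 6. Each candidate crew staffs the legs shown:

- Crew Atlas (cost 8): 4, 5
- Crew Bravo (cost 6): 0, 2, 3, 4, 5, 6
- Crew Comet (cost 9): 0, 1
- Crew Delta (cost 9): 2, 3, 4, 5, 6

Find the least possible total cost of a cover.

15

Bravo, Comet together cover every leg (Bravo ∪ Comet = {0, 1, 2, 3, 4, 5, 6}); total cost 6 + 9 = 15.
No covering selection has total cost below 15.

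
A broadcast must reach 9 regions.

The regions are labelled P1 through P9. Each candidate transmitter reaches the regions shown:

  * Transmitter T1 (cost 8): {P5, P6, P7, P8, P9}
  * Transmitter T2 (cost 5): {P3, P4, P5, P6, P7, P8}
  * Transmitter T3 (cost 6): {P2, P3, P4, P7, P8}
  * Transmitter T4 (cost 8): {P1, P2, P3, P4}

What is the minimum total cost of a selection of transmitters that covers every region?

16

T1, T4 together cover every region (T1 ∪ T4 = {P1, P2, P3, P4, P5, P6, P7, P8, P9}); total cost 8 + 8 = 16.
The greedy pick T2, T4, T1 costs 21; no covering selection beats 16.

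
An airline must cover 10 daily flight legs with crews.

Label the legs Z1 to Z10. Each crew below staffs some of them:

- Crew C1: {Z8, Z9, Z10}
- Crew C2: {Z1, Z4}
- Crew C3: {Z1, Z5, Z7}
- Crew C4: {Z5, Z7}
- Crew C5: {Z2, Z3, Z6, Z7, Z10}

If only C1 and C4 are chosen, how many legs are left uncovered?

Union of C1, C4 = {Z5, Z7, Z8, Z9, Z10}.
Not covered: Z1, Z2, Z3, Z4, Z6 — 5 legs.

5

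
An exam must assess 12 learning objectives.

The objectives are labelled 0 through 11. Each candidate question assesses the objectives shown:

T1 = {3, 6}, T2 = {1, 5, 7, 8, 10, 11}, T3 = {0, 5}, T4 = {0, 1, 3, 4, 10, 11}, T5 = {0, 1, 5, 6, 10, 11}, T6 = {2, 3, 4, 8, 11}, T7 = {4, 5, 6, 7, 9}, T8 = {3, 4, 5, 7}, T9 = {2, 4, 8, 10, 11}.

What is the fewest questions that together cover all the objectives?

Take {T4, T7, T9}. Their union is {0, 1, 2, 3, 4, 5, 6, 7, 8, 9, 10, 11}, which is all 12 objectives.
Only T7 contains 9, so T7 is forced; the remaining 7 objectives need at least 2 more questions (each remaining question adds at most 5) — so at least 3 questions are needed, and 3 is optimal.

3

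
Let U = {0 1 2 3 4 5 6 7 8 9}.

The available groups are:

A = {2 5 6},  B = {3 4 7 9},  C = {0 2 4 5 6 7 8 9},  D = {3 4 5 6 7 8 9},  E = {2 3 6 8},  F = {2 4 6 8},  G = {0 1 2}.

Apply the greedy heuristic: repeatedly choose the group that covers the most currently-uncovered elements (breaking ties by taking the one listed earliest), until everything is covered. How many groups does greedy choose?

3

Greedy: pick C (covers 8 new) → pick B (covers 1 new) → pick G (covers 1 new). Total picks: 3.
(The true minimum cover uses only 2 groups, so greedy is not optimal here.)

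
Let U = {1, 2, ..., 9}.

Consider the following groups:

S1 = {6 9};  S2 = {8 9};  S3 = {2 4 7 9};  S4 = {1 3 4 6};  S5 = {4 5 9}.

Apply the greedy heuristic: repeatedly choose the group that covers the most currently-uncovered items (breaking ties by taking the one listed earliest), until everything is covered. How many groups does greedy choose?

4

Greedy: pick S3 (covers 4 new) → pick S4 (covers 3 new) → pick S2 (covers 1 new) → pick S5 (covers 1 new). Total picks: 4.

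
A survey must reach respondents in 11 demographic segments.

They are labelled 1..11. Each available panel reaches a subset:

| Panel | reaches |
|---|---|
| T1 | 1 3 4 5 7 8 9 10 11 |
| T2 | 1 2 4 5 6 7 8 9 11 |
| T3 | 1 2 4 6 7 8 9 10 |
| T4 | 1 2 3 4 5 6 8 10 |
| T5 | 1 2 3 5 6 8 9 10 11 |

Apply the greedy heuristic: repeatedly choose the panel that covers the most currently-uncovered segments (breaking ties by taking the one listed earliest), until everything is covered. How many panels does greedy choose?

2

Greedy: pick T1 (covers 9 new) → pick T2 (covers 2 new). Total picks: 2.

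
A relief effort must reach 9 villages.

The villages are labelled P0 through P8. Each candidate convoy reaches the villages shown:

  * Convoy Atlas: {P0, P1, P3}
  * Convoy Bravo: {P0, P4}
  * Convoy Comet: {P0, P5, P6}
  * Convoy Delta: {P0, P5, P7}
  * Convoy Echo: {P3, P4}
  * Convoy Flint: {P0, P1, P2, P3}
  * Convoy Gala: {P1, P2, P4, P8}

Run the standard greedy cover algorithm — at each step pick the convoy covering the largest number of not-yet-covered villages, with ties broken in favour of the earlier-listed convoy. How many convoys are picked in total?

Greedy: pick Flint (covers 4 new) → pick Comet (covers 2 new) → pick Gala (covers 2 new) → pick Delta (covers 1 new). Total picks: 4.

4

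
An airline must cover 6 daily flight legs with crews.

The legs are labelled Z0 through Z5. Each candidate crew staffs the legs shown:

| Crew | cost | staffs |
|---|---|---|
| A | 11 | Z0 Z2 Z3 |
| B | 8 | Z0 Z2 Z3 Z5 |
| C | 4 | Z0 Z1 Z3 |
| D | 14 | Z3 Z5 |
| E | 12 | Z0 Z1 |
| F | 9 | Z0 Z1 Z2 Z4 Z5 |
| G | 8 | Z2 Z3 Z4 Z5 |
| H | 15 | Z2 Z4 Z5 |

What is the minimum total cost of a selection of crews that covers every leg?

12

C, G together cover every leg (C ∪ G = {Z0, Z1, Z2, Z3, Z4, Z5}); total cost 4 + 8 = 12.
No covering selection has total cost below 12.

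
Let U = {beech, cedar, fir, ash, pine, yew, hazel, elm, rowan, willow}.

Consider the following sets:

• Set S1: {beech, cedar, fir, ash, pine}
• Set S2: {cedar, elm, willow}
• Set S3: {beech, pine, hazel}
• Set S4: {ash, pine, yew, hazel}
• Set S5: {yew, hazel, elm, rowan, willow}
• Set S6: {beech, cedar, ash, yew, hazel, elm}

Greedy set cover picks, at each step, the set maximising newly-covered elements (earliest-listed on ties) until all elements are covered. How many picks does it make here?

3

Greedy: pick S6 (covers 6 new) → pick S1 (covers 2 new) → pick S5 (covers 2 new). Total picks: 3.
(The true minimum cover uses only 2 sets, so greedy is not optimal here.)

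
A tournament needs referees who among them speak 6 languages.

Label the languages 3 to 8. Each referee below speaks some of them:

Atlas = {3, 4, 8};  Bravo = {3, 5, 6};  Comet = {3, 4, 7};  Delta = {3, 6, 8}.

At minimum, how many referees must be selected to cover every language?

3

Take {Atlas, Bravo, Comet}. Their union is {3, 4, 5, 6, 7, 8}, which is all 6 languages.
Only Bravo contains 5, so Bravo is forced; the remaining 3 languages need at least 2 more referees (each remaining referee adds at most 2) — so at least 3 referees are needed, and 3 is optimal.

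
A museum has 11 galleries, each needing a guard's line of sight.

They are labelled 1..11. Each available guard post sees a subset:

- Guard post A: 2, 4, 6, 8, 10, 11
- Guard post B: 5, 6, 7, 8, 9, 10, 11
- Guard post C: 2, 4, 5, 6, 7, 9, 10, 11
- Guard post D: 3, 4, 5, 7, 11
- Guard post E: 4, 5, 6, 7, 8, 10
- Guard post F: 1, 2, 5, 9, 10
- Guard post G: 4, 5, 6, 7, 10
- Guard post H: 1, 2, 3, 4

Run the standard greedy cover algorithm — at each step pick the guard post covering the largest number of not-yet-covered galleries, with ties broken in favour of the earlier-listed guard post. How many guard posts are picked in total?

3

Greedy: pick C (covers 8 new) → pick H (covers 2 new) → pick A (covers 1 new). Total picks: 3.
(The true minimum cover uses only 2 guard posts, so greedy is not optimal here.)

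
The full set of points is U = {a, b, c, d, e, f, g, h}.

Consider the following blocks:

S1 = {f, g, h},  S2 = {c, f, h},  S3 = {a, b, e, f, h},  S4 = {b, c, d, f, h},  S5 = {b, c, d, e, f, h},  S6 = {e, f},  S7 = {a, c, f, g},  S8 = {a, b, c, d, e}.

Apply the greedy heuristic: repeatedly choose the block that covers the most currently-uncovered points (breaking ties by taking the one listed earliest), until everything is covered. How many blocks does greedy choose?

Greedy: pick S5 (covers 6 new) → pick S7 (covers 2 new). Total picks: 2.

2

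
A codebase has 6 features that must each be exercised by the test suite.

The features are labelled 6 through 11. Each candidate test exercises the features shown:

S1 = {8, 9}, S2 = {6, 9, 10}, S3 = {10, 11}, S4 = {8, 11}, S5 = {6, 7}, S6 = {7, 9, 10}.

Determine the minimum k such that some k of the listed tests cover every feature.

S2 and S4 and S6 together: S2 ∪ S4 ∪ S6 = {6, 7, 8, 9, 10, 11} — every feature is covered.
No 2 of the 6 tests cover everything (all 15 combinations miss at least one feature), so 3 is optimal.

3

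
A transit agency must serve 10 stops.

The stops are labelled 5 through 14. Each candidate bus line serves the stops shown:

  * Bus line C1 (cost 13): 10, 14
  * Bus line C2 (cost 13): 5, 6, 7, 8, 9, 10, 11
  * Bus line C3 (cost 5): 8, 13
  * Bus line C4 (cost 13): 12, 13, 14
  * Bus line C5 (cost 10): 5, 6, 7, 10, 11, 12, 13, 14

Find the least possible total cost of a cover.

C2, C5 together cover every stop (C2 ∪ C5 = {5, 6, 7, 8, 9, 10, 11, 12, 13, 14}); total cost 13 + 10 = 23.
The greedy pick C5, C3, C2 costs 28; no covering selection beats 23.

23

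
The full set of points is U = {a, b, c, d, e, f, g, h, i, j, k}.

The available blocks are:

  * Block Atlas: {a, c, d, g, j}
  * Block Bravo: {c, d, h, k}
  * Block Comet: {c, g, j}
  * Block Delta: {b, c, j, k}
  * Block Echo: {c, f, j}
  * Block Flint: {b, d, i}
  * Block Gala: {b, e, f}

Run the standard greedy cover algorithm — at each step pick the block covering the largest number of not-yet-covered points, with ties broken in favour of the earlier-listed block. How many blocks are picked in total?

Greedy: pick Atlas (covers 5 new) → pick Gala (covers 3 new) → pick Bravo (covers 2 new) → pick Flint (covers 1 new). Total picks: 4.

4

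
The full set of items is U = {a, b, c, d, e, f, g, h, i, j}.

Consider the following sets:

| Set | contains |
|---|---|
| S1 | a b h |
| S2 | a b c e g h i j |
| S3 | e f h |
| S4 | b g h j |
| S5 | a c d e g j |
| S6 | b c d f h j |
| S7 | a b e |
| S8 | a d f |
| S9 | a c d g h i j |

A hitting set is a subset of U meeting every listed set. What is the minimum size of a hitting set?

The 2 items {a, h} hit every set.
The sets S4, S8 are pairwise disjoint, so any hitting set needs a separate item for each — at least 2. Hence 2 is optimal.

2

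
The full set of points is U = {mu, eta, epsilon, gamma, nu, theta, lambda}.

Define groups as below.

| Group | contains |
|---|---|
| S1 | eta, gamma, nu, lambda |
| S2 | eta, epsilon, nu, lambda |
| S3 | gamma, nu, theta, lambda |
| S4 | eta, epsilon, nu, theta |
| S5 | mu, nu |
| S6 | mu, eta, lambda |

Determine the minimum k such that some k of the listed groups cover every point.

3

Take {S3, S4, S5}. Their union is {mu, eta, epsilon, gamma, nu, theta, lambda}, which is all 7 points.
No 2 of the 6 groups cover everything (all 15 combinations miss at least one point), so 3 is optimal.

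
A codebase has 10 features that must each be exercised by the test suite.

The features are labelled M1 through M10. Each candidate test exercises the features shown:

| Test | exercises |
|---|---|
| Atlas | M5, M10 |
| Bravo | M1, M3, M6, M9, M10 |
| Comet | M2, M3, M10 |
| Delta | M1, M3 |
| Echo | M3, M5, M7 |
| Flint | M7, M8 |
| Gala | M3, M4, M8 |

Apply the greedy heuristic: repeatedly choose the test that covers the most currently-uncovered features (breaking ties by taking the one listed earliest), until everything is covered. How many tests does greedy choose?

4

Greedy: pick Bravo (covers 5 new) → pick Echo (covers 2 new) → pick Gala (covers 2 new) → pick Comet (covers 1 new). Total picks: 4.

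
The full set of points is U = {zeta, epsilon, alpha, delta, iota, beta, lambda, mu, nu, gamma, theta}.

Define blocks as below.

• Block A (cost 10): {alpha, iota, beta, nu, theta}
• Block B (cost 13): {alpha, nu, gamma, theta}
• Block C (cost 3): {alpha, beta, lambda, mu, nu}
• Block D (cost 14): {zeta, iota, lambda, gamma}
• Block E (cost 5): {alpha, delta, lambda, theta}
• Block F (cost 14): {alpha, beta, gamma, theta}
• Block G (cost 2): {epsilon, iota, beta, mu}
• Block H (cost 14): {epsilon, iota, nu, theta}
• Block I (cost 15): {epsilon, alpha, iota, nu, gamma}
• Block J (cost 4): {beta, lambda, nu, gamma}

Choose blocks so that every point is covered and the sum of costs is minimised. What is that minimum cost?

C, D, E, G together cover every point (C ∪ D ∪ E ∪ G = {zeta, epsilon, alpha, delta, iota, beta, lambda, mu, nu, gamma, theta}); total cost 3 + 14 + 5 + 2 = 24.
The greedy pick G, C, E, J, D costs 28; no covering selection beats 24.

24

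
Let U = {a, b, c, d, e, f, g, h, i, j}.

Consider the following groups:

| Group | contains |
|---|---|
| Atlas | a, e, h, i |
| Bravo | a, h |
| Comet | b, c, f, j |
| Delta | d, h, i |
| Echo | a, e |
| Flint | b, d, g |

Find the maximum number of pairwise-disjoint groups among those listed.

3

Comet, Delta, Echo are pairwise disjoint (Comet={b,c,f,j}; Delta={d,h,i}; Echo={a,e}).
Every remaining group overlaps one of these, and no 4 of the listed groups are pairwise disjoint, so 3 is the maximum.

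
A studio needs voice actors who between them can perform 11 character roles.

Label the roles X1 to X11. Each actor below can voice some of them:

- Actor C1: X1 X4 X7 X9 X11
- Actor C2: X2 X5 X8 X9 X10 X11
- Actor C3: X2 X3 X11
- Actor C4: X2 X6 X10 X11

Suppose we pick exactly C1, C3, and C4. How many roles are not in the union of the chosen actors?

Union of C1, C3, C4 = {X1, X2, X3, X4, X6, X7, X9, X10, X11}.
Not covered: X5, X8 — 2 roles.

2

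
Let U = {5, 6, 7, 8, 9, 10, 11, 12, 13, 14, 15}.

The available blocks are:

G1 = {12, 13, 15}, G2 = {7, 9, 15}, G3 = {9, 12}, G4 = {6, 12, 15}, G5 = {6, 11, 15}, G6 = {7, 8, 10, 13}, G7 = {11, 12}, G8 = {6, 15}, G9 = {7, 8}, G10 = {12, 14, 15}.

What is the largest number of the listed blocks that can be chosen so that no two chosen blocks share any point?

G3, G5, G9 are pairwise disjoint (G3={9,12}; G5={6,11,15}; G9={7,8}).
Every remaining block overlaps one of these, and no 4 of the listed blocks are pairwise disjoint, so 3 is the maximum.

3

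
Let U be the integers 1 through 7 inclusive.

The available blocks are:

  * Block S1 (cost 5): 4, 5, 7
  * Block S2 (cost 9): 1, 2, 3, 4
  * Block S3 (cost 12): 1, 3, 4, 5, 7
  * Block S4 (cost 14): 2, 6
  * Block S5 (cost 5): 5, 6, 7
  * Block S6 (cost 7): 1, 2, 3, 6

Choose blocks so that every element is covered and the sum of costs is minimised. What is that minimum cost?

12

S1, S6 together cover every element (S1 ∪ S6 = {1, 2, 3, 4, 5, 6, 7}); total cost 5 + 7 = 12.
No covering selection has total cost below 12.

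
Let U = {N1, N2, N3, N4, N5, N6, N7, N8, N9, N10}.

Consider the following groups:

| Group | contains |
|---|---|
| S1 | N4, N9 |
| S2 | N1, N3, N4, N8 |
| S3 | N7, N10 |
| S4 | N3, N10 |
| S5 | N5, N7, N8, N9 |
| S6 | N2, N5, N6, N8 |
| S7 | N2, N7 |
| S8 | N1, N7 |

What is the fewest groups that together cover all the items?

S1 and S4 and S6 and S8 together: S1 ∪ S4 ∪ S6 ∪ S8 = {N1, N2, N3, N4, N5, N6, N7, N8, N9, N10} — every item is covered.
No 3 of the 8 groups cover everything (all 56 combinations miss at least one item), so 4 is optimal.

4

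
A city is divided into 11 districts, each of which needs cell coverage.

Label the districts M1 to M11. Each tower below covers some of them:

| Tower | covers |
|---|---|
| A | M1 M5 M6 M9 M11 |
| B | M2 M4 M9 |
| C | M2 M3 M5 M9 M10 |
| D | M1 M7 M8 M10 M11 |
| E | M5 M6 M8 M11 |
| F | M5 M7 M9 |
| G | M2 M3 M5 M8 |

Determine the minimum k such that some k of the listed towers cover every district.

4

Take {A, B, C, D}. Their union is {M1, M2, M3, M4, M5, M6, M7, M8, M9, M10, M11}, which is all 11 districts.
No 3 of the 7 towers cover everything (all 35 combinations miss at least one district), so 4 is optimal.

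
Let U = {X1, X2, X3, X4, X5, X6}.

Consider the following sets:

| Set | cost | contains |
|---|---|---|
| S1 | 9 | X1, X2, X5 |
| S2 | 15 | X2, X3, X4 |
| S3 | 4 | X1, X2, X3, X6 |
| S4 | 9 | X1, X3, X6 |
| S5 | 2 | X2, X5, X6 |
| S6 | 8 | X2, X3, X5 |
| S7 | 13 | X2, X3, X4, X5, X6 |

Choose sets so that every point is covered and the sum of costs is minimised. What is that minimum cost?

17

S3, S7 together cover every point (S3 ∪ S7 = {X1, X2, X3, X4, X5, X6}); total cost 4 + 13 = 17.
The greedy pick S5, S3, S7 costs 19; no covering selection beats 17.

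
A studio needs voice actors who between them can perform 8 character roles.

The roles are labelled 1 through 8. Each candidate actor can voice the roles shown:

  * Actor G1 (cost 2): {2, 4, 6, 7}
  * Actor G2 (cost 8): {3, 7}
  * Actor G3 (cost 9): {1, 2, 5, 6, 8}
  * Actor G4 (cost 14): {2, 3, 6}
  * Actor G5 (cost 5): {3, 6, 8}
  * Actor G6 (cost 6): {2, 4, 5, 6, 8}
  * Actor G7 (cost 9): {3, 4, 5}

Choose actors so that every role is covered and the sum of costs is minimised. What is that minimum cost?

G1, G3, G5 together cover every role (G1 ∪ G3 ∪ G5 = {1, 2, 3, 4, 5, 6, 7, 8}); total cost 2 + 9 + 5 = 16.
No covering selection has total cost below 16.

16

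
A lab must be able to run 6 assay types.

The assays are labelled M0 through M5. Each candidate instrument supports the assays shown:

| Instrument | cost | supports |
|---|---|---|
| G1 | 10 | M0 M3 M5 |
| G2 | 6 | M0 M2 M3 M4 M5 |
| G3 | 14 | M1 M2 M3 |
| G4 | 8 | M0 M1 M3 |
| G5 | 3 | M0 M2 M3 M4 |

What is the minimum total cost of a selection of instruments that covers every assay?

14

G2, G4 together cover every assay (G2 ∪ G4 = {M0, M1, M2, M3, M4, M5}); total cost 6 + 8 = 14.
The greedy pick G5, G2, G4 costs 17; no covering selection beats 14.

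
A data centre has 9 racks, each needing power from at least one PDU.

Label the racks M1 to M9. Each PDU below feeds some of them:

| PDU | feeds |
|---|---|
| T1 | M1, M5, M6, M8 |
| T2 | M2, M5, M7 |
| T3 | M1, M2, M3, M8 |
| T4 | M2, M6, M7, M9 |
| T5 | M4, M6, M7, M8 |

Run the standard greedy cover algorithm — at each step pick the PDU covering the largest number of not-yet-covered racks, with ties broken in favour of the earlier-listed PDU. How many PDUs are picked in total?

4

Greedy: pick T1 (covers 4 new) → pick T4 (covers 3 new) → pick T3 (covers 1 new) → pick T5 (covers 1 new). Total picks: 4.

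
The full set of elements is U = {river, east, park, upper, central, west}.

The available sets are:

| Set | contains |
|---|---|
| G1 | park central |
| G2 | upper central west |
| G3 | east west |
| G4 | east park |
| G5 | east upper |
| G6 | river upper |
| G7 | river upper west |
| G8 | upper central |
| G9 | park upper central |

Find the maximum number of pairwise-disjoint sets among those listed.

G1, G3, G6 are pairwise disjoint (G1={park,central}; G3={east,west}; G6={river,upper}).
Every remaining set overlaps one of these, and no 4 of the listed sets are pairwise disjoint, so 3 is the maximum.

3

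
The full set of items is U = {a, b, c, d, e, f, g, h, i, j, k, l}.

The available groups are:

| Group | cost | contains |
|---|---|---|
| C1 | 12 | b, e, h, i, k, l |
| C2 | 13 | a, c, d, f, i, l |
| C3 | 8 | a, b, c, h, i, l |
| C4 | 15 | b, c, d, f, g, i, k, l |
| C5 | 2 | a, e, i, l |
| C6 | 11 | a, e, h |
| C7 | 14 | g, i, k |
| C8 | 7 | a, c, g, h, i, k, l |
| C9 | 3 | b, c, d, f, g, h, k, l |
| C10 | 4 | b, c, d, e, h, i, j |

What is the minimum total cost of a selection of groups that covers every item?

9

C5, C9, C10 together cover every item (C5 ∪ C9 ∪ C10 = {a, b, c, d, e, f, g, h, i, j, k, l}); total cost 2 + 3 + 4 = 9.
No covering selection has total cost below 9.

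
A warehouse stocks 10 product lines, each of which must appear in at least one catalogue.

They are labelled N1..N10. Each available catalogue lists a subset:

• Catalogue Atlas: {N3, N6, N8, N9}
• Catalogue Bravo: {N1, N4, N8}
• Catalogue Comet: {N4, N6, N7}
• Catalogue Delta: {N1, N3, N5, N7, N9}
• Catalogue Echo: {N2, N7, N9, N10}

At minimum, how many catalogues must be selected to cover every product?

4

Atlas and Comet and Delta and Echo together: Atlas ∪ Comet ∪ Delta ∪ Echo = {N1, N2, N3, N4, N5, N6, N7, N8, N9, N10} — every product is covered.
Only Delta contains N5, so Delta is forced; the remaining 5 products need at least 3 more catalogues (each remaining catalogue adds at most 2) — so at least 4 catalogues are needed, and 4 is optimal.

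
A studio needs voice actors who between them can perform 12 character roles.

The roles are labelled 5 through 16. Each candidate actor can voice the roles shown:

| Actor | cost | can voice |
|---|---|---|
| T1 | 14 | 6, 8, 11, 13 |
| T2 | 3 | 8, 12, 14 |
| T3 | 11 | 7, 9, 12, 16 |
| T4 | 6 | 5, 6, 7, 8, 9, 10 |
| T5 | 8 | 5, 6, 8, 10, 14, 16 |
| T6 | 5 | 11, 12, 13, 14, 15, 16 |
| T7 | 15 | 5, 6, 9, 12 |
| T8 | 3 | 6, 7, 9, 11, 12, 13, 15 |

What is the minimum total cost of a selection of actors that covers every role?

11

T4, T6 together cover every role (T4 ∪ T6 = {5, 6, 7, 8, 9, 10, 11, 12, 13, 14, 15, 16}); total cost 6 + 5 = 11.
The greedy pick T8, T2, T5 costs 14; no covering selection beats 11.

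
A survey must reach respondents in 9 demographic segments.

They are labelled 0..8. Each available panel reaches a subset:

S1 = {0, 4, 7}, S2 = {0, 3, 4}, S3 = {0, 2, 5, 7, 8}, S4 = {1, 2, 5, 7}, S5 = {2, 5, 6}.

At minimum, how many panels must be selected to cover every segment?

4

S2 and S3 and S4 and S5 together: S2 ∪ S3 ∪ S4 ∪ S5 = {0, 1, 2, 3, 4, 5, 6, 7, 8} — every segment is covered.
No 3 of the 5 panels cover everything (all 10 combinations miss at least one segment), so 4 is optimal.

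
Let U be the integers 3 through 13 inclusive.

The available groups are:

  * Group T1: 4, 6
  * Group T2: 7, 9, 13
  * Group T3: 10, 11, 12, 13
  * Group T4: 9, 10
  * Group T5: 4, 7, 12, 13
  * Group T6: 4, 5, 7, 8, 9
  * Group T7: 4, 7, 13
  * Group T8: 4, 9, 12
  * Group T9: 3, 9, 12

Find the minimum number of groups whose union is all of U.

4

Take {T1, T3, T6, T9}. Their union is {3, 4, 5, 6, 7, 8, 9, 10, 11, 12, 13}, which is all 11 elements.
Only T1 contains 6, so T1 is forced; the remaining 9 elements need at least 3 more groups (each remaining group adds at most 4) — so at least 4 groups are needed, and 4 is optimal.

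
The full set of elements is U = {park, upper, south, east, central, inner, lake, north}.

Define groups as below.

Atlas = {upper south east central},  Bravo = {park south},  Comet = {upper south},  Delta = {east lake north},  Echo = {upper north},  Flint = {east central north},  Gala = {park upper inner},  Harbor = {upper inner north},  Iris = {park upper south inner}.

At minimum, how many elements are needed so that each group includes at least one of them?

Take H = {park, upper, east}. Each listed group contains at least one of these, so H is a hitting set of size 3.
No choice of 2 elements meets every group, so 3 is the minimum.

3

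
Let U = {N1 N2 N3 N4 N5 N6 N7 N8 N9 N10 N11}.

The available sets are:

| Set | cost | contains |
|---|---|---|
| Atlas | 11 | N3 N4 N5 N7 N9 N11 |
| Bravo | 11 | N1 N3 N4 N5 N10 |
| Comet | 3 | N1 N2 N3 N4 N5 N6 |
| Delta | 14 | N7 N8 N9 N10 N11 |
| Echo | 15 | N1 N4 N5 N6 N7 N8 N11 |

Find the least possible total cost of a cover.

17

Comet, Delta together cover every element (Comet ∪ Delta = {N1, N2, N3, N4, N5, N6, N7, N8, N9, N10, N11}); total cost 3 + 14 = 17.
No covering selection has total cost below 17.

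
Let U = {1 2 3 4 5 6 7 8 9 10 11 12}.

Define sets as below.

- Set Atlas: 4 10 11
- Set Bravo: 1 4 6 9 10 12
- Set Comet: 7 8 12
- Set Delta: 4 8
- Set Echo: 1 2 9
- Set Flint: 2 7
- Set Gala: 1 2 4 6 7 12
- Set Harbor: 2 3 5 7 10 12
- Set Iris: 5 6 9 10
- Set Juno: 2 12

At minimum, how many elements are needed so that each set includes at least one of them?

3

Take H = {2, 8, 10}. Each listed set contains at least one of these, so H is a hitting set of size 3.
The sets Delta, Iris, Juno are pairwise disjoint, so any hitting set needs a separate element for each — at least 3. Hence 3 is optimal.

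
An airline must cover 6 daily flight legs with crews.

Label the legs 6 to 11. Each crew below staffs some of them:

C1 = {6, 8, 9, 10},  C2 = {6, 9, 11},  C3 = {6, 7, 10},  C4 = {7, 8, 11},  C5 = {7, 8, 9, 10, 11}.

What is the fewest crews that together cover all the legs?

C2 and C5 together: C2 ∪ C5 = {6, 7, 8, 9, 10, 11} — every leg is covered.
No single crew has all 6 legs (the largest, C5, has 5), so 2 is optimal.

2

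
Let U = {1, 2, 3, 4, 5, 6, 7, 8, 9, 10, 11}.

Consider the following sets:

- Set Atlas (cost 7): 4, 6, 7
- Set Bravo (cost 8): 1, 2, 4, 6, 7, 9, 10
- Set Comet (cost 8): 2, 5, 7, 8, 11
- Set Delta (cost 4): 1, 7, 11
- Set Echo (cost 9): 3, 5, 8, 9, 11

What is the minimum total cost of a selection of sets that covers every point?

Bravo, Echo together cover every point (Bravo ∪ Echo = {1, 2, 3, 4, 5, 6, 7, 8, 9, 10, 11}); total cost 8 + 9 = 17.
No covering selection has total cost below 17.

17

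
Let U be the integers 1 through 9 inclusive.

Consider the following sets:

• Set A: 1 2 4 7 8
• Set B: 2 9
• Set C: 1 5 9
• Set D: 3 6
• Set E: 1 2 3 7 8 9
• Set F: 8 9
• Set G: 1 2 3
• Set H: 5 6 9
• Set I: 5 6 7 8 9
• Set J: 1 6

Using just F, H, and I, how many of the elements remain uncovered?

4

Union of F, H, I = {5, 6, 7, 8, 9}.
Not covered: 1, 2, 3, 4 — 4 elements.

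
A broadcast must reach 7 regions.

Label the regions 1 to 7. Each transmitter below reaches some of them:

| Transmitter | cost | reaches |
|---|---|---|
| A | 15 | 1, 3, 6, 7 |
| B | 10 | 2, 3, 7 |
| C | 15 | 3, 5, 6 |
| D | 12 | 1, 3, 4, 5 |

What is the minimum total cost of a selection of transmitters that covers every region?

B, C, D together cover every region (B ∪ C ∪ D = {1, 2, 3, 4, 5, 6, 7}); total cost 10 + 15 + 12 = 37.
No covering selection has total cost below 37.

37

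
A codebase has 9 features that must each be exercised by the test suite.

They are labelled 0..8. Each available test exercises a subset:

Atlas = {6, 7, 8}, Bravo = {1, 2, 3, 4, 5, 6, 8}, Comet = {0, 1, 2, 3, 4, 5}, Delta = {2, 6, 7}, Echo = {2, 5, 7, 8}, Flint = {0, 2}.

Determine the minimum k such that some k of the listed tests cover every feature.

2

Atlas and Comet together: Atlas ∪ Comet = {0, 1, 2, 3, 4, 5, 6, 7, 8} — every feature is covered.
No single test has all 9 features (the largest, Bravo, has 7), so 2 is optimal.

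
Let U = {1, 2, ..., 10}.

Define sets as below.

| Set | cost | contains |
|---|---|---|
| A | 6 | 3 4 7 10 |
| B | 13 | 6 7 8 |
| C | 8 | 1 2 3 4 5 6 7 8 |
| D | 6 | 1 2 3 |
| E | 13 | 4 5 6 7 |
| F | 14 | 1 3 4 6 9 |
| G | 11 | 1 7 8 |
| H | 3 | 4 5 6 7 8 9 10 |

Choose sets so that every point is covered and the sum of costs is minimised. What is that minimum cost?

D, H together cover every point (D ∪ H = {1, 2, 3, 4, 5, 6, 7, 8, 9, 10}); total cost 6 + 3 = 9.
No covering selection has total cost below 9.

9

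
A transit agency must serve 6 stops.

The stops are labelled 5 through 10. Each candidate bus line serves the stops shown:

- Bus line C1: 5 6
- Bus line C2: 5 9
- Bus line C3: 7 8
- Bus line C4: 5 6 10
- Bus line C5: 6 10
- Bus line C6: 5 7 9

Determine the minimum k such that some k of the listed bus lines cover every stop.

C2 and C3 and C5 together: C2 ∪ C3 ∪ C5 = {5, 6, 7, 8, 9, 10} — every stop is covered.
Only C3 contains 8, so C3 is forced; the remaining 4 stops need at least 2 more bus lines (each remaining bus line adds at most 3) — so at least 3 bus lines are needed, and 3 is optimal.

3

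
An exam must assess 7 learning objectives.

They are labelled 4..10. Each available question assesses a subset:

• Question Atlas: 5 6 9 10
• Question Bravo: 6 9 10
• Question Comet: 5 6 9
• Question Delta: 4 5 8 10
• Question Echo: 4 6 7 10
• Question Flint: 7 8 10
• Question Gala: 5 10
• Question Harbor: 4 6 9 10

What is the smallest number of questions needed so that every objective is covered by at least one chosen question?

Delta and Echo and Harbor together: Delta ∪ Echo ∪ Harbor = {4, 5, 6, 7, 8, 9, 10} — every objective is covered.
No 2 of the 8 questions cover everything (all 28 combinations miss at least one objective), so 3 is optimal.

3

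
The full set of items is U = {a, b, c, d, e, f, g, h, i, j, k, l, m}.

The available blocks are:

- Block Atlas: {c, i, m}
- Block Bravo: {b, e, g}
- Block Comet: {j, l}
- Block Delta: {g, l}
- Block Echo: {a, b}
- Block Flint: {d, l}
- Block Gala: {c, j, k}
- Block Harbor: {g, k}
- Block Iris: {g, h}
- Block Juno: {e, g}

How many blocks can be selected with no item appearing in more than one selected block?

4

Atlas, Echo, Flint, Juno are pairwise disjoint (Atlas={c,i,m}; Echo={a,b}; Flint={d,l}; Juno={e,g}).
Every remaining block overlaps one of these, and no 5 of the listed blocks are pairwise disjoint, so 4 is the maximum.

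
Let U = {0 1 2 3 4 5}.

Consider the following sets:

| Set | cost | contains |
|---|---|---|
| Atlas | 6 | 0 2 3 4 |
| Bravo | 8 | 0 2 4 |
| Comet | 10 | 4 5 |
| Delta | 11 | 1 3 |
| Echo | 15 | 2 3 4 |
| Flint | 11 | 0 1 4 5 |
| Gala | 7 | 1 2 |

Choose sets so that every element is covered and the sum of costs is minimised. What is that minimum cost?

Atlas, Flint together cover every element (Atlas ∪ Flint = {0, 1, 2, 3, 4, 5}); total cost 6 + 11 = 17.
No covering selection has total cost below 17.

17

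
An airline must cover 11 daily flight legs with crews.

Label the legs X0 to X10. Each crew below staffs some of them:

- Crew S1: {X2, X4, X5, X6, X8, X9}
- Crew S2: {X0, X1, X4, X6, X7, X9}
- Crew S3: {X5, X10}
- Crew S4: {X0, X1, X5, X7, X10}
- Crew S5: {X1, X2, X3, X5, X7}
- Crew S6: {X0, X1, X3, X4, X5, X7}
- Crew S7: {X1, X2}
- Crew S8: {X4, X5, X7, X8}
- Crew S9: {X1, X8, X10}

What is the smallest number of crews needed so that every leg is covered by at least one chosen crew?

3

S1 and S3 and S6 together: S1 ∪ S3 ∪ S6 = {X0, X1, X2, X3, X4, X5, X6, X7, X8, X9, X10} — every leg is covered.
No 2 of the 9 crews cover everything (all 36 combinations miss at least one leg), so 3 is optimal.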